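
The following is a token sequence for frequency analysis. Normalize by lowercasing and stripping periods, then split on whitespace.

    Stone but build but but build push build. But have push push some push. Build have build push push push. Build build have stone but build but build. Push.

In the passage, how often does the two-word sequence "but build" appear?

4

Scanning the 28 overlapping bigram windows for "but build":
  position 2–3: but build
  position 5–6: but build
  position 25–26: but build
  position 27–28: but build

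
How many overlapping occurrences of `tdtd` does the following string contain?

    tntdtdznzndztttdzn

Sliding a length-4 window over the 18 characters (15 positions):
  position 3–6: tdtd

1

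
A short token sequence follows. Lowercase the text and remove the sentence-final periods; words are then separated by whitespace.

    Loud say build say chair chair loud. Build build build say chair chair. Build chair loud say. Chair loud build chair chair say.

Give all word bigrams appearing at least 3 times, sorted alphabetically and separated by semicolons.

Bigram counts meeting the condition (at least 3 times):
  chair chair: 3
  chair loud: 3
  say chair: 3

chair chair; chair loud; say chair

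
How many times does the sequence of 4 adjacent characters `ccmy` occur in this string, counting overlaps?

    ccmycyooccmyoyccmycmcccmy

Sliding a length-4 window over the 25 characters (22 positions):
  position 1–4: ccmy
  position 9–12: ccmy
  position 15–18: ccmy
  position 22–25: ccmy

4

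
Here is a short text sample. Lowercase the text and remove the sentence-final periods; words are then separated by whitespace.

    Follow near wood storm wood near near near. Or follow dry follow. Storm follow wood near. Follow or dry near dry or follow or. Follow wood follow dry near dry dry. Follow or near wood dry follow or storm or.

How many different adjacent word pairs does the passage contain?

25

40 tokens → 39 bigram windows in total.
Repeated bigrams (each contributes count−1 duplicates):
  follow or: 4
  dry follow: 3
  or follow: 3
  dry near: 2
  follow dry: 2
  follow wood: 2
  near dry: 2
  near near: 2
  … (2 more repeated)
14 duplicate windows → 39 − 14 = 25 distinct.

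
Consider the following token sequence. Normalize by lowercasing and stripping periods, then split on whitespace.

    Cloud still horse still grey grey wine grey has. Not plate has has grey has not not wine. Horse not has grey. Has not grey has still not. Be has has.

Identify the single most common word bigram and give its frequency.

"grey has", 4 times

Bigram frequencies (highest first):
  grey has: 4
  has not: 3
  has has: 2
  has grey: 2
  cloud still: 1
  still horse: 1
  … (17 more, each ≤ 1)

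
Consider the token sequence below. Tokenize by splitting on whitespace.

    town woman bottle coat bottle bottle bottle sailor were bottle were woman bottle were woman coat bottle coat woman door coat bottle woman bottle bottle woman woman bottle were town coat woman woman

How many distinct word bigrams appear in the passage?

18

33 tokens → 32 bigram windows in total.
Repeated bigrams (each contributes count−1 duplicates):
  woman bottle: 4
  bottle bottle: 3
  bottle were: 3
  coat bottle: 3
  bottle coat: 2
  bottle woman: 2
  coat woman: 2
  were woman: 2
  … (1 more repeated)
14 duplicate windows → 32 − 14 = 18 distinct.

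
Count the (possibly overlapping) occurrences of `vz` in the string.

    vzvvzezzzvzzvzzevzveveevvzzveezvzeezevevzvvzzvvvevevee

9

Sliding a length-2 window over the 54 characters (53 positions):
  position 1–2: vz
  position 4–5: vz
  position 10–11: vz
  position 13–14: vz
  position 17–18: vz
  position 25–26: vz
  position 32–33: vz
  position 40–41: vz
  position 43–44: vz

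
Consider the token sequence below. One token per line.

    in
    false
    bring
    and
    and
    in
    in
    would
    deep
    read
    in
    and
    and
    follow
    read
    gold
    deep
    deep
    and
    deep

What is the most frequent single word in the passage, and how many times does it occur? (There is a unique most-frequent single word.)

Unigram frequencies (highest first):
  and: 5
  in: 4
  deep: 4
  read: 2
  false: 1
  bring: 1
  … (3 more, each ≤ 1)

"and", 5 times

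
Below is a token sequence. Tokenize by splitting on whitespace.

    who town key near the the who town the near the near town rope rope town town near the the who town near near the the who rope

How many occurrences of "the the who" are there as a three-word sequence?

Scanning the 26 overlapping trigram windows for "the the who":
  position 5–7: the the who
  position 19–21: the the who
  position 25–27: the the who

3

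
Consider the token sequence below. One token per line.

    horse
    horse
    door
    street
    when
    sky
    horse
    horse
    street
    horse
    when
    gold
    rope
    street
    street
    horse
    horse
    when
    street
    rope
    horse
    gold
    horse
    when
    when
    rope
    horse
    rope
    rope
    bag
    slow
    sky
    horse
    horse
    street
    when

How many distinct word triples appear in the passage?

32

36 tokens → 34 trigram windows in total.
Repeated trigrams (each contributes count−1 duplicates):
  horse horse street: 2
  sky horse horse: 2
2 duplicate windows → 34 − 2 = 32 distinct.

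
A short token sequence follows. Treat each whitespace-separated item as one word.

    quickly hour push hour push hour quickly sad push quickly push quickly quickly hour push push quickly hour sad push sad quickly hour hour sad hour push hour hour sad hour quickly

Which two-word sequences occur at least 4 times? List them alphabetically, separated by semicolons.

Bigram counts meeting the condition (at least 4 times):
  hour push: 4
  quickly hour: 4

hour push; quickly hour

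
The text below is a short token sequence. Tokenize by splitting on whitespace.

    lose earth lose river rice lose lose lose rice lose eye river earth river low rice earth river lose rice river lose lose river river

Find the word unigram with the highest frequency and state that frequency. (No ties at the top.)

Unigram frequencies (highest first):
  lose: 9
  river: 7
  rice: 4
  earth: 3
  eye: 1
  low: 1

"lose", 9 times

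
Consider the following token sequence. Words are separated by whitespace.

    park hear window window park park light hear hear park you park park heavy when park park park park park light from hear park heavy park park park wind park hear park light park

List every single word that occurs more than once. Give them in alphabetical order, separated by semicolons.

hear; heavy; light; park; window

Unigram counts meeting the condition (more than once):
  hear: 5
  heavy: 2
  light: 3
  park: 18
  window: 2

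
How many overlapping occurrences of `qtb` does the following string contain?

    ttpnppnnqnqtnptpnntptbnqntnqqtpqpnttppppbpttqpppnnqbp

Sliding a length-3 window over the 53 characters (51 positions):
  (no match at any position)

0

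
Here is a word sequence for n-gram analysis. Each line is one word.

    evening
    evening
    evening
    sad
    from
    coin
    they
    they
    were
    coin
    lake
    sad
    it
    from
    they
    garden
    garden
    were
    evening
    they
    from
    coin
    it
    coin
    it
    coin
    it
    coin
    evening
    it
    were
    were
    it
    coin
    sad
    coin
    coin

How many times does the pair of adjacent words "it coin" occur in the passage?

4

Scanning the 36 overlapping bigram windows for "it coin":
  position 23–24: it coin
  position 25–26: it coin
  position 27–28: it coin
  position 33–34: it coin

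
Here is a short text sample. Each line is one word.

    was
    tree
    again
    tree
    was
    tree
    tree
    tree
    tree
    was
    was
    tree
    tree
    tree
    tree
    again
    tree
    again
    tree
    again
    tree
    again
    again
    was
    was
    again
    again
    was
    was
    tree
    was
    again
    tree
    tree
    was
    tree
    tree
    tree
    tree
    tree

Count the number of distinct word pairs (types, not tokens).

40 tokens → 39 bigram windows in total.
Repeated bigrams (each contributes count−1 duplicates):
  tree tree: 11
  again tree: 5
  tree again: 5
  was tree: 5
  tree was: 4
  was was: 3
  again again: 2
  again was: 2
  … (1 more repeated)
30 duplicate windows → 39 − 30 = 9 distinct.

9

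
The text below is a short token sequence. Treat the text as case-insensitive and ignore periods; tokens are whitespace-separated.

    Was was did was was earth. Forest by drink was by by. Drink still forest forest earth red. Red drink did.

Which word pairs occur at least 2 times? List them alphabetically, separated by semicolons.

Bigram counts meeting the condition (at least 2 times):
  by drink: 2
  was was: 2

by drink; was was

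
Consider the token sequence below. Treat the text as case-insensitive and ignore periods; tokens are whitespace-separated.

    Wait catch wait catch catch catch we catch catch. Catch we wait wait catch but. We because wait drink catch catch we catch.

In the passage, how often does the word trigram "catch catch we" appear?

Scanning the 21 overlapping trigram windows for "catch catch we":
  position 5–7: catch catch we
  position 9–11: catch catch we
  position 20–22: catch catch we

3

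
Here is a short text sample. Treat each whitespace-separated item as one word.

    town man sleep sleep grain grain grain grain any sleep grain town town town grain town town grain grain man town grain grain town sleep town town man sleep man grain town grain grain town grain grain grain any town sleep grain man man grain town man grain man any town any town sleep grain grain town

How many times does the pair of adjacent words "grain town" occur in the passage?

Scanning the 56 overlapping bigram windows for "grain town":
  position 11–12: grain town
  position 15–16: grain town
  position 23–24: grain town
  position 31–32: grain town
  position 34–35: grain town
  position 45–46: grain town
  position 56–57: grain town

7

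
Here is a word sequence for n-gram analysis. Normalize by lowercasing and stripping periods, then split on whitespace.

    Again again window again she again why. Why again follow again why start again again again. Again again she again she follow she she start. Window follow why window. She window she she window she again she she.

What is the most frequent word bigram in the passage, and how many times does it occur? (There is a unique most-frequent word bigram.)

"again again", 5 times

Bigram frequencies (highest first):
  again again: 5
  again she: 4
  she again: 3
  she she: 3
  window she: 3
  again why: 2
  … (16 more, each ≤ 2)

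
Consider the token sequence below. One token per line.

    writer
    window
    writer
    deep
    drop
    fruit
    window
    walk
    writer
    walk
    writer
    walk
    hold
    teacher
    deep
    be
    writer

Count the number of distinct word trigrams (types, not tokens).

17 tokens → 15 trigram windows in total.
Repeated trigrams (each contributes count−1 duplicates):
  walk writer walk: 2
1 duplicate windows → 15 − 1 = 14 distinct.

14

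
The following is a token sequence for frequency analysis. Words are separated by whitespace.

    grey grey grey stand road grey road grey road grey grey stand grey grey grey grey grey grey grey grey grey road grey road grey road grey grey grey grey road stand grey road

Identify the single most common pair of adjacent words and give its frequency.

"grey grey", 14 times

Bigram frequencies (highest first):
  grey grey: 14
  grey road: 7
  road grey: 6
  grey stand: 2
  stand grey: 2
  stand road: 1
  … (1 more, each ≤ 1)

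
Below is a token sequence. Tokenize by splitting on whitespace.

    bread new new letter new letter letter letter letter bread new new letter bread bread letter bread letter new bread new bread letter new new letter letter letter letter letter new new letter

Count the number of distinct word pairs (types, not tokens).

33 tokens → 32 bigram windows in total.
Repeated bigrams (each contributes count−1 duplicates):
  letter letter: 7
  new letter: 5
  letter new: 4
  new new: 4
  bread letter: 3
  bread new: 3
  letter bread: 3
  new bread: 2
23 duplicate windows → 32 − 23 = 9 distinct.

9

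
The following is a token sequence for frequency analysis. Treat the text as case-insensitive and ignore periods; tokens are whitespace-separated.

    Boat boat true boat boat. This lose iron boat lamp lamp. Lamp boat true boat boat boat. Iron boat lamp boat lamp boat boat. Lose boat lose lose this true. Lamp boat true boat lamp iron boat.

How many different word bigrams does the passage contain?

18

37 tokens → 36 bigram windows in total.
Repeated bigrams (each contributes count−1 duplicates):
  boat boat: 5
  boat lamp: 4
  lamp boat: 4
  boat true: 3
  iron boat: 3
  true boat: 3
  boat lose: 2
  lamp lamp: 2
18 duplicate windows → 36 − 18 = 18 distinct.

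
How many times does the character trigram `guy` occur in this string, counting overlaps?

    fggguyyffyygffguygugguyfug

3

Sliding a length-3 window over the 26 characters (24 positions):
  position 4–6: guy
  position 15–17: guy
  position 21–23: guy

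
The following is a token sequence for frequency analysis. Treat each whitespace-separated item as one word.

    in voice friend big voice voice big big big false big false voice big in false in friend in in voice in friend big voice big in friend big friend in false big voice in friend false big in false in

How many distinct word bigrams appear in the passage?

41 tokens → 40 bigram windows in total.
Repeated bigrams (each contributes count−1 duplicates):
  in friend: 4
  big in: 3
  big voice: 3
  false big: 3
  friend big: 3
  in false: 3
  voice big: 3
  big big: 2
  … (5 more repeated)
21 duplicate windows → 40 − 21 = 19 distinct.

19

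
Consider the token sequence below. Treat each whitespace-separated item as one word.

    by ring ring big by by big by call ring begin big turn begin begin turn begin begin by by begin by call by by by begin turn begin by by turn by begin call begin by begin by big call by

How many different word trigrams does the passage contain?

42 tokens → 40 trigram windows in total.
Repeated trigrams (each contributes count−1 duplicates):
  begin by by: 2
  begin turn begin: 2
  by begin by: 2
  by by begin: 2
  turn begin begin: 2
5 duplicate windows → 40 − 5 = 35 distinct.

35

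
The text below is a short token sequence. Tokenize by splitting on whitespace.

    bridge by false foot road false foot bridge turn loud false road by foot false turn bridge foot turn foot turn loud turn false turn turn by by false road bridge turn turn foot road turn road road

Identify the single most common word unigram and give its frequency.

Unigram frequencies (highest first):
  turn: 10
  false: 6
  foot: 6
  road: 6
  bridge: 4
  by: 4
  … (1 more, each ≤ 2)

"turn", 10 times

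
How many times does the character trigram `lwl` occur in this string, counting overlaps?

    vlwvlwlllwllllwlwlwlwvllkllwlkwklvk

Sliding a length-3 window over the 35 characters (33 positions):
  position 5–7: lwl
  position 9–11: lwl
  position 14–16: lwl
  position 16–18: lwl
  position 18–20: lwl
  position 27–29: lwl

6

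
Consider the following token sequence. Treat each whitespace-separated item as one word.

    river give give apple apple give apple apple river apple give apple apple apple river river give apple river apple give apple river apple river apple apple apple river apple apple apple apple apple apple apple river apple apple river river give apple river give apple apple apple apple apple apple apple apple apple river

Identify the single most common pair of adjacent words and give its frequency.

"apple apple", 21 times

Bigram frequencies (highest first):
  apple apple: 21
  apple river: 10
  give apple: 7
  river apple: 6
  river give: 4
  apple give: 3
  … (2 more, each ≤ 2)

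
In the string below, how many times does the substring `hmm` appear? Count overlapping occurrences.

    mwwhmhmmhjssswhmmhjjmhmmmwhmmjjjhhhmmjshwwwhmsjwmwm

5

Sliding a length-3 window over the 51 characters (49 positions):
  position 6–8: hmm
  position 15–17: hmm
  position 22–24: hmm
  position 27–29: hmm
  position 35–37: hmm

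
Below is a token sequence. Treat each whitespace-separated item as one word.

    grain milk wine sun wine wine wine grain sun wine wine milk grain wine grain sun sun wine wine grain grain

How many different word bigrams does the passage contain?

12

21 tokens → 20 bigram windows in total.
Repeated bigrams (each contributes count−1 duplicates):
  wine wine: 4
  sun wine: 3
  wine grain: 3
  grain sun: 2
8 duplicate windows → 20 − 8 = 12 distinct.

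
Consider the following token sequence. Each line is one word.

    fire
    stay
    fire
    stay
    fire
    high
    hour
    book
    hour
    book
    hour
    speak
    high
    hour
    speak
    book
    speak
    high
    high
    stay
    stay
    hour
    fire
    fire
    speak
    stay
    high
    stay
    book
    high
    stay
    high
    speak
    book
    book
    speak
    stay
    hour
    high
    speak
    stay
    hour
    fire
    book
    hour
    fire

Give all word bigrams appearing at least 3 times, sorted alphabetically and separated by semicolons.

Bigram counts meeting the condition (at least 3 times):
  book hour: 3
  high stay: 3
  hour fire: 3
  speak stay: 3
  stay hour: 3

book hour; high stay; hour fire; speak stay; stay hour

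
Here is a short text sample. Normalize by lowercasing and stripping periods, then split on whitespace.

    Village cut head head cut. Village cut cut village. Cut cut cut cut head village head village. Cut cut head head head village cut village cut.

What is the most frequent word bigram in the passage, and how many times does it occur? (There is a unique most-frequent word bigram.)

Bigram frequencies (highest first):
  village cut: 6
  cut cut: 5
  cut head: 3
  head head: 3
  cut village: 3
  head village: 3
  … (2 more, each ≤ 1)

"village cut", 6 times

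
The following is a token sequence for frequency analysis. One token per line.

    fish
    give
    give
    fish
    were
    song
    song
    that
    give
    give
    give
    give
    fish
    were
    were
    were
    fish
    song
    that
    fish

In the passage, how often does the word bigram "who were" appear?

0

Scanning the 19 overlapping bigram windows for "who were":
  (none found)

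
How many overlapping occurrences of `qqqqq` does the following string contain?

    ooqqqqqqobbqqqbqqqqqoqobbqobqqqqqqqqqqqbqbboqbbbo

Sliding a length-5 window over the 49 characters (45 positions):
  position 3–7: qqqqq
  position 4–8: qqqqq
  position 16–20: qqqqq
  position 29–33: qqqqq
  position 30–34: qqqqq
  position 31–35: qqqqq
  position 32–36: qqqqq
  position 33–37: qqqqq
  position 34–38: qqqqq
  position 35–39: qqqqq

10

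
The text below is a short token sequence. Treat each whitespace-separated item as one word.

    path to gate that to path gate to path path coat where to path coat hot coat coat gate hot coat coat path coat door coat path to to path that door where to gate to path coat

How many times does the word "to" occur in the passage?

Scanning the 38 tokens for "to":
  position 2: to
  position 5: to
  position 8: to
  position 13: to
  position 28: to
  position 29: to
  position 34: to
  position 36: to

8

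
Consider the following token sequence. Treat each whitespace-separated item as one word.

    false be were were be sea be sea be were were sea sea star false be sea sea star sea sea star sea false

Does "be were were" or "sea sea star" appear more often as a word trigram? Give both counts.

"be were were": 2 occurrences
"sea sea star": 3 occurrences

"sea sea star" (3 vs 2)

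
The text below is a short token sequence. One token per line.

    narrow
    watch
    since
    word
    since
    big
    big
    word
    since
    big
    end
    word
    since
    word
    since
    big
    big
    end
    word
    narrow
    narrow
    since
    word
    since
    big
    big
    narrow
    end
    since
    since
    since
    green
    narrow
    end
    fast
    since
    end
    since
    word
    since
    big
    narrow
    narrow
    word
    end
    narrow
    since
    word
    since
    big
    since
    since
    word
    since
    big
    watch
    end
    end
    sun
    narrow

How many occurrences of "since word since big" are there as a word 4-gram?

Scanning the 57 overlapping 4-gram windows for "since word since big":
  position 3–6: since word since big
  position 13–16: since word since big
  position 22–25: since word since big
  position 38–41: since word since big
  position 47–50: since word since big
  position 52–55: since word since big

6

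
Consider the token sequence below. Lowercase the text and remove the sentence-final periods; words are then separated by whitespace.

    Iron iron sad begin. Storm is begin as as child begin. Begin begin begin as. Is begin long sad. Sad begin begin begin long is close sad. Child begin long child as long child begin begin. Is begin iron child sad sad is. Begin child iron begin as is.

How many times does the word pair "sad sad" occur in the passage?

Scanning the 48 overlapping bigram windows for "sad sad":
  position 19–20: sad sad
  position 41–42: sad sad

2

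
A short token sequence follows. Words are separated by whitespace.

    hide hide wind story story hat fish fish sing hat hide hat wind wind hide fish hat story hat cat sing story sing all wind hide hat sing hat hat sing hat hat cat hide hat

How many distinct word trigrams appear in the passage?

36 tokens → 34 trigram windows in total.
Repeated trigrams (each contributes count−1 duplicates):
  hat sing hat: 2
  sing hat hat: 2
2 duplicate windows → 34 − 2 = 32 distinct.

32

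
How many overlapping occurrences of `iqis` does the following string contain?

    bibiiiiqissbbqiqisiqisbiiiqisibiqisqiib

5

Sliding a length-4 window over the 39 characters (36 positions):
  position 7–10: iqis
  position 15–18: iqis
  position 19–22: iqis
  position 26–29: iqis
  position 32–35: iqis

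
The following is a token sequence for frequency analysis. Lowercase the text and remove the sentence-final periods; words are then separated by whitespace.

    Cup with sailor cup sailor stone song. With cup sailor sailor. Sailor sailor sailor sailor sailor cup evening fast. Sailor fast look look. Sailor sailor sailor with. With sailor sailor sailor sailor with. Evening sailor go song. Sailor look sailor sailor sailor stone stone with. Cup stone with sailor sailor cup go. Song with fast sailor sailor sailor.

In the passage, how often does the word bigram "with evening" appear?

Scanning the 57 overlapping bigram windows for "with evening":
  position 33–34: with evening

1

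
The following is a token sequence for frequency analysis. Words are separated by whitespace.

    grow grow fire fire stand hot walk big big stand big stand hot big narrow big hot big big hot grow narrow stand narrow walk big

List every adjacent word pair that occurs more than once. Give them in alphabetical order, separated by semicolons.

Bigram counts meeting the condition (more than once):
  big big: 2
  big hot: 2
  big stand: 2
  hot big: 2
  stand hot: 2
  walk big: 2

big big; big hot; big stand; hot big; stand hot; walk big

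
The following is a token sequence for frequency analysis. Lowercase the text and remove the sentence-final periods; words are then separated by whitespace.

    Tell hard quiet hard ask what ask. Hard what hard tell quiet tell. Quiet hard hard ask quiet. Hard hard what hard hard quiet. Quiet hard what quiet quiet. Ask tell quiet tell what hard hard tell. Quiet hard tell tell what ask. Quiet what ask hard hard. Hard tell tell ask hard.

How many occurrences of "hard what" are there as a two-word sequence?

3

Scanning the 52 overlapping bigram windows for "hard what":
  position 8–9: hard what
  position 20–21: hard what
  position 26–27: hard what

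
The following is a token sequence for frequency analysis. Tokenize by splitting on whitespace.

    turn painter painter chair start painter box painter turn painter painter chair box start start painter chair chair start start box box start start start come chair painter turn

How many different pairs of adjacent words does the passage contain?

17

29 tokens → 28 bigram windows in total.
Repeated bigrams (each contributes count−1 duplicates):
  start start: 4
  painter chair: 3
  box start: 2
  chair start: 2
  painter painter: 2
  painter turn: 2
  start painter: 2
  turn painter: 2
11 duplicate windows → 28 − 11 = 17 distinct.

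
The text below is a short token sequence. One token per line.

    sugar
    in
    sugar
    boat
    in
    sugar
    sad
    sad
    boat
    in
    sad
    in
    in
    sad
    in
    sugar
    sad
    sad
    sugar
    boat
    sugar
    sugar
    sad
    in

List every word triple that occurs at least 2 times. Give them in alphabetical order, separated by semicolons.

in sad in; in sugar sad; sugar sad sad

Trigram counts meeting the condition (at least 2 times):
  in sad in: 2
  in sugar sad: 2
  sugar sad sad: 2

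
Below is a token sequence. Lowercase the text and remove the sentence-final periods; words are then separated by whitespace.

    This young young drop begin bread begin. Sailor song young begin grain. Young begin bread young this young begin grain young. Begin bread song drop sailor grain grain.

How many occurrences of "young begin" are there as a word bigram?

4

Scanning the 27 overlapping bigram windows for "young begin":
  position 10–11: young begin
  position 13–14: young begin
  position 18–19: young begin
  position 21–22: young begin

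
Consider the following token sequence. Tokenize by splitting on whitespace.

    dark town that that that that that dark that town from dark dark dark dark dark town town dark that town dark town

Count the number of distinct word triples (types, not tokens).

16

23 tokens → 21 trigram windows in total.
Repeated trigrams (each contributes count−1 duplicates):
  dark dark dark: 3
  that that that: 3
  dark that town: 2
5 duplicate windows → 21 − 5 = 16 distinct.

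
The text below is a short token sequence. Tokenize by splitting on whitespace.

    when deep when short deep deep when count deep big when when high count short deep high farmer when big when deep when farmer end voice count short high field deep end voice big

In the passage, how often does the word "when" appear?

8

Scanning the 34 tokens for "when":
  position 1: when
  position 3: when
  position 7: when
  position 11: when
  position 12: when
  position 19: when
  position 21: when
  position 23: when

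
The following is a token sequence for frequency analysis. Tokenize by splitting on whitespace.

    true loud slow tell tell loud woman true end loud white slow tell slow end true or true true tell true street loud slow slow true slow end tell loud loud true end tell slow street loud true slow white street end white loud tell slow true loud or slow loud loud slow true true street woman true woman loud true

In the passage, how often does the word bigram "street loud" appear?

Scanning the 60 overlapping bigram windows for "street loud":
  position 22–23: street loud
  position 36–37: street loud

2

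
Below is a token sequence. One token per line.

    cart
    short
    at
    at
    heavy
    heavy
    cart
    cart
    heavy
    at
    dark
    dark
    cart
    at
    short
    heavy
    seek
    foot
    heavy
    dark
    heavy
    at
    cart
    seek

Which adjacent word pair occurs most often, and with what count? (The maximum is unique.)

"heavy at", 2 times

Bigram frequencies (highest first):
  heavy at: 2
  cart short: 1
  short at: 1
  at at: 1
  at heavy: 1
  heavy heavy: 1
  … (16 more, each ≤ 1)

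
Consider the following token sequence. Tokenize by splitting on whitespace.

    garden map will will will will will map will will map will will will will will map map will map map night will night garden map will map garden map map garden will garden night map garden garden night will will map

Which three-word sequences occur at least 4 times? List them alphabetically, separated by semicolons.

Trigram counts meeting the condition (at least 4 times):
  will will map: 4
  will will will: 6

will will map; will will will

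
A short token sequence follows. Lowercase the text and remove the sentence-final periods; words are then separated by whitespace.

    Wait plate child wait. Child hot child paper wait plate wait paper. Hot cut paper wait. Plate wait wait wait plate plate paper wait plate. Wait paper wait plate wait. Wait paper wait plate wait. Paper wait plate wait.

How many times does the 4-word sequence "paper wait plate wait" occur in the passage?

Scanning the 36 overlapping 4-gram windows for "paper wait plate wait":
  position 8–11: paper wait plate wait
  position 15–18: paper wait plate wait
  position 23–26: paper wait plate wait
  position 27–30: paper wait plate wait
  position 32–35: paper wait plate wait
  position 36–39: paper wait plate wait

6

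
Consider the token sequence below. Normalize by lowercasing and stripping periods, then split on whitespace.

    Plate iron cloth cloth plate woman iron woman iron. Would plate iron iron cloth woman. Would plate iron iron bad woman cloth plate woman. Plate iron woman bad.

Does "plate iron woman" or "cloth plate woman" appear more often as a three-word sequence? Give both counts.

"cloth plate woman" (2 vs 1)

"plate iron woman": 1 occurrence
"cloth plate woman": 2 occurrences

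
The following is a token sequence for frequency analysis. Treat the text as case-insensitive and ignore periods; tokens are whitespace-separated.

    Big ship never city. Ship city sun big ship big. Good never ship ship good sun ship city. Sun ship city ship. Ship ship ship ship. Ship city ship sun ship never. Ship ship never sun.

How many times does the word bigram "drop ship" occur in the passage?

Scanning the 35 overlapping bigram windows for "drop ship":
  (none found)

0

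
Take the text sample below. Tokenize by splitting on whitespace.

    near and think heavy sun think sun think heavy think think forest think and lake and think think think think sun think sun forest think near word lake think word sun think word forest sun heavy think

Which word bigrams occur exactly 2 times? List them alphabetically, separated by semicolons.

Bigram counts meeting the condition (exactly 2 times):
  and think: 2
  forest think: 2
  heavy think: 2
  think heavy: 2
  think word: 2

and think; forest think; heavy think; think heavy; think word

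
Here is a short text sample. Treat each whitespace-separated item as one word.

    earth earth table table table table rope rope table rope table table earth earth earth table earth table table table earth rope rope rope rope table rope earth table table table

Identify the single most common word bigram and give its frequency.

Bigram frequencies (highest first):
  table table: 8
  earth table: 4
  rope rope: 4
  earth earth: 3
  table rope: 3
  rope table: 3
  … (3 more, each ≤ 3)

"table table", 8 times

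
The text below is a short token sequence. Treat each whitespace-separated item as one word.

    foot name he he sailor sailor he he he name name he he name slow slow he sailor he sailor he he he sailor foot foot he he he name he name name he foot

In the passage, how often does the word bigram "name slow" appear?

1

Scanning the 34 overlapping bigram windows for "name slow":
  position 14–15: name slow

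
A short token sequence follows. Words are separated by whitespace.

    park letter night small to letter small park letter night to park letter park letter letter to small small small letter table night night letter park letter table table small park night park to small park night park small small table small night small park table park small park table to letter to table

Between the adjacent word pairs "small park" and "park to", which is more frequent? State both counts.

"small park": 5 occurrences
"park to": 1 occurrence

"small park" (5 vs 1)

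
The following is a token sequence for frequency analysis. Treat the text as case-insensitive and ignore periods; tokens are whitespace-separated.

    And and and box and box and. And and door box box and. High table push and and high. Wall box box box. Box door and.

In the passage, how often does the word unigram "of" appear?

Scanning the 26 tokens for "of":
  (none found)

0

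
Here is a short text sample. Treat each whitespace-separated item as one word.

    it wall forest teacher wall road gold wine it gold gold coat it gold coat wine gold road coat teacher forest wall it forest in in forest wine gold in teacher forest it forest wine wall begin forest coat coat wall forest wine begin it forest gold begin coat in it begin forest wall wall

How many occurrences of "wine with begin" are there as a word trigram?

Scanning the 53 overlapping trigram windows for "wine with begin":
  (none found)

0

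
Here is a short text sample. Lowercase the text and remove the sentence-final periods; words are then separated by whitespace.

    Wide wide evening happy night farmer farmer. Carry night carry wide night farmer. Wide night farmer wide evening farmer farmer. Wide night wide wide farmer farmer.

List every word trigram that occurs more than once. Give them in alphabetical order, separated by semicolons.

Trigram counts meeting the condition (more than once):
  farmer wide night: 2
  night farmer wide: 2
  wide night farmer: 2

farmer wide night; night farmer wide; wide night farmer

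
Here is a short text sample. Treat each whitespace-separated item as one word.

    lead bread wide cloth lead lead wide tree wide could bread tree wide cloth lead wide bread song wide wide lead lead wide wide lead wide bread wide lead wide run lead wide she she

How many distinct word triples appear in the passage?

28

35 tokens → 33 trigram windows in total.
Repeated trigrams (each contributes count−1 duplicates):
  lead lead wide: 2
  lead wide bread: 2
  wide cloth lead: 2
  wide lead wide: 2
  wide wide lead: 2
5 duplicate windows → 33 − 5 = 28 distinct.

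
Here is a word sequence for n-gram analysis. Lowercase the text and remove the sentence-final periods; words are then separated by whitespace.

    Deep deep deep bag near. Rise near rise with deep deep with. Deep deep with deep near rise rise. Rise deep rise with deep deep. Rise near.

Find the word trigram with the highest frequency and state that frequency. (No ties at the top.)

"with deep deep", 3 times

Trigram frequencies (highest first):
  with deep deep: 3
  rise with deep: 2
  deep deep with: 2
  deep with deep: 2
  deep deep deep: 1
  deep deep bag: 1
  … (14 more, each ≤ 1)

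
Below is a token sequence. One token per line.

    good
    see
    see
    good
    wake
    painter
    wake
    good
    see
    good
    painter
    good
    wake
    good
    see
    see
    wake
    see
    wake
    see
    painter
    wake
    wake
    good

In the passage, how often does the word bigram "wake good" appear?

Scanning the 23 overlapping bigram windows for "wake good":
  position 7–8: wake good
  position 13–14: wake good
  position 23–24: wake good

3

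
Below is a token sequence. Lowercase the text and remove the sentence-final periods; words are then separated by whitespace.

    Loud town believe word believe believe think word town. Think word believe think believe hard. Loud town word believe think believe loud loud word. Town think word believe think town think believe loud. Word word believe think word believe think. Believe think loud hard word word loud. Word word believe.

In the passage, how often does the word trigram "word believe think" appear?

5

Scanning the 48 overlapping trigram windows for "word believe think":
  position 11–13: word believe think
  position 18–20: word believe think
  position 27–29: word believe think
  position 35–37: word believe think
  position 38–40: word believe think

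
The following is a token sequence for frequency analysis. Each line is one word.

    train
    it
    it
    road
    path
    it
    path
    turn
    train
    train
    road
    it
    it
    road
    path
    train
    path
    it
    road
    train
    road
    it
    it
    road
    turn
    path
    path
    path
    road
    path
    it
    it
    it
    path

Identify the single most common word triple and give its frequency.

Trigram frequencies (highest first):
  it it road: 3
  it road path: 2
  road path it: 2
  train road it: 2
  road it it: 2
  train it it: 1
  … (20 more, each ≤ 1)

"it it road", 3 times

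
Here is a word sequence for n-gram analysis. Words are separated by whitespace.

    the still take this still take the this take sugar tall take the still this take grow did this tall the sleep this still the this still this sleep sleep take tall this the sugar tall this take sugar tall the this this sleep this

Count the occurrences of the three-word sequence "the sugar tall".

Scanning the 43 overlapping trigram windows for "the sugar tall":
  position 34–36: the sugar tall

1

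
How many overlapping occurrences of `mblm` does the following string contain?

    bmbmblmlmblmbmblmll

Sliding a length-4 window over the 19 characters (16 positions):
  position 4–7: mblm
  position 9–12: mblm
  position 14–17: mblm

3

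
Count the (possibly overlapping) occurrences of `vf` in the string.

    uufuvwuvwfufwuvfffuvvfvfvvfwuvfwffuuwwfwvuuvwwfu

Sliding a length-2 window over the 48 characters (47 positions):
  position 15–16: vf
  position 21–22: vf
  position 23–24: vf
  position 26–27: vf
  position 30–31: vf

5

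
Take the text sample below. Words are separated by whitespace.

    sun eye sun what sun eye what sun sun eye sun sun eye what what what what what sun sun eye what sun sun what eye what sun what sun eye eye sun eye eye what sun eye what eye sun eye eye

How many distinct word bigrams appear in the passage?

43 tokens → 42 bigram windows in total.
Repeated bigrams (each contributes count−1 duplicates):
  sun eye: 9
  what sun: 7
  eye what: 6
  eye sun: 4
  sun sun: 4
  what what: 4
  eye eye: 3
  sun what: 3
  … (1 more repeated)
33 duplicate windows → 42 − 33 = 9 distinct.

9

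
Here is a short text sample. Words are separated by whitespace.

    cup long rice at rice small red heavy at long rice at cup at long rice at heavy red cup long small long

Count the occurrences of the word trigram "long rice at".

Scanning the 21 overlapping trigram windows for "long rice at":
  position 2–4: long rice at
  position 10–12: long rice at
  position 15–17: long rice at

3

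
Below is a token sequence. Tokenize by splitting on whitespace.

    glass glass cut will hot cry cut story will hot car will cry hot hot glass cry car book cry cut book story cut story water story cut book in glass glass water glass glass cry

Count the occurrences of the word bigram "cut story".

Scanning the 35 overlapping bigram windows for "cut story":
  position 7–8: cut story
  position 24–25: cut story

2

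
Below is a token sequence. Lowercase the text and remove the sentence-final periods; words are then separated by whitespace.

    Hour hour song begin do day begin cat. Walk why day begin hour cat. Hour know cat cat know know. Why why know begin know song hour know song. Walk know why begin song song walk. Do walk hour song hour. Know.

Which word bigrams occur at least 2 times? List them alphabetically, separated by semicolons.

day begin; hour know; hour song; know song; know why; song hour; song walk

Bigram counts meeting the condition (at least 2 times):
  day begin: 2
  hour know: 3
  hour song: 2
  know song: 2
  know why: 2
  song hour: 2
  song walk: 2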